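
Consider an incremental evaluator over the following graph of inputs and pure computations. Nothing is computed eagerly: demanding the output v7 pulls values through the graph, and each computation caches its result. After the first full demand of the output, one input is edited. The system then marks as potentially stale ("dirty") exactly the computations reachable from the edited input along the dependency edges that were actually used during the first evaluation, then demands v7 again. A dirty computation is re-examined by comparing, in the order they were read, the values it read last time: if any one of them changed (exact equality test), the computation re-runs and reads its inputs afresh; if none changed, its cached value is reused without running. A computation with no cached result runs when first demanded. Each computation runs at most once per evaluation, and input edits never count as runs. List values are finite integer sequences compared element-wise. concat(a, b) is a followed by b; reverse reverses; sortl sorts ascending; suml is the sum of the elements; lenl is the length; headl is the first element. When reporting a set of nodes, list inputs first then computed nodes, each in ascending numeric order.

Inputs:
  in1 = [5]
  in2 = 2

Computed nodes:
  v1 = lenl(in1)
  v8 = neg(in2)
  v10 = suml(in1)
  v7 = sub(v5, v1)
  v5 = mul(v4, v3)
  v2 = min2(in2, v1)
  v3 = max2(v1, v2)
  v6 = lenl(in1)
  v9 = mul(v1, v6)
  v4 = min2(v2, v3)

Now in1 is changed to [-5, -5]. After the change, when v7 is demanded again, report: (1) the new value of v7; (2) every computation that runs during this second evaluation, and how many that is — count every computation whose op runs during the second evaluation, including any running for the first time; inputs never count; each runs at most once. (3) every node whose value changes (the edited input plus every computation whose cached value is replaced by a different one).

v7 now evaluates to 2.
Run set: v1, v2, v3, v4, v5, v7 (6 run).
Changed values: in1, v1, v2, v3, v4, v5, v7.

Initial pass — values computed on the first demand:
  v1 = lenl([5]) = 1
  v2 = min2(2, 1) = 1
  v3 = max2(1, 1) = 1
  v4 = min2(1, 1) = 1
  v5 = mul(1, 1) = 1
  v7 = sub(1, 1) = 0

Second demand — change propagation:
  v1: re-runs because in1 [5]->[-5, -5]; new result 2.
  v2: re-runs because v1 1->2; new result 2.
  v3: re-runs because v1 1->2; v2 1->2; new result 2.
  v4: re-runs because v2 1->2; v3 1->2; new result 2.
  v5: re-runs because v4 1->2; v3 1->2; new result 4.
  v7: re-runs because v5 1->4; v1 1->2; new result 2.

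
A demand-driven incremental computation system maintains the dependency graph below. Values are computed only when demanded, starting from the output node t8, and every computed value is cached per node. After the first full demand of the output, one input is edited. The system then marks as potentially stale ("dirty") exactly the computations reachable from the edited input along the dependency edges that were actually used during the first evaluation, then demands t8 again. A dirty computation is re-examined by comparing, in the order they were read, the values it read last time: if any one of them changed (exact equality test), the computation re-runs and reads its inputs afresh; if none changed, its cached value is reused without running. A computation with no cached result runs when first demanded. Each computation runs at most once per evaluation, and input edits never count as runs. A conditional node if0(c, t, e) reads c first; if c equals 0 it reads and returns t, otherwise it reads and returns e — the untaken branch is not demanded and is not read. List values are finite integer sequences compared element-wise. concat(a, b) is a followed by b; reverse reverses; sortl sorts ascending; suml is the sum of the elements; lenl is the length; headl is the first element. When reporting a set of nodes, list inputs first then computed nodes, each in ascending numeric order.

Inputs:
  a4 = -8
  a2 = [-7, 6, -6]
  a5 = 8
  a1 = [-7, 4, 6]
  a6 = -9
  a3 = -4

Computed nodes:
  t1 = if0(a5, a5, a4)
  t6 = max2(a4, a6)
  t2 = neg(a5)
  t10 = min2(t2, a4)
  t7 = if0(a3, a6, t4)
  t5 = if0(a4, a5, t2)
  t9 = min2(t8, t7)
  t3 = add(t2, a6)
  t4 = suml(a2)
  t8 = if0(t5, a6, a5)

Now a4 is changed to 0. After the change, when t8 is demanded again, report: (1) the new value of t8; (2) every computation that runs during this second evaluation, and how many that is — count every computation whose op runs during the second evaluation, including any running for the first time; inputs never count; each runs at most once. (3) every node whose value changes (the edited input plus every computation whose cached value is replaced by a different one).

First evaluation (everything demanded from the output):
  t2 = neg(8) = -8
  t5 = if0(a4=-8 -> else branch t2) = -8
  t8 = if0(t5=-8 -> else branch a5) = 8

Propagation after the edit:
  t5: runs — a4 -8->0; result 8.
  t8: runs — t5 -8->8; result 8 (same value as before).

New value of t8: 8.
Computations that run: t5, t8 — 2 in total.
Values that change: a4, t5.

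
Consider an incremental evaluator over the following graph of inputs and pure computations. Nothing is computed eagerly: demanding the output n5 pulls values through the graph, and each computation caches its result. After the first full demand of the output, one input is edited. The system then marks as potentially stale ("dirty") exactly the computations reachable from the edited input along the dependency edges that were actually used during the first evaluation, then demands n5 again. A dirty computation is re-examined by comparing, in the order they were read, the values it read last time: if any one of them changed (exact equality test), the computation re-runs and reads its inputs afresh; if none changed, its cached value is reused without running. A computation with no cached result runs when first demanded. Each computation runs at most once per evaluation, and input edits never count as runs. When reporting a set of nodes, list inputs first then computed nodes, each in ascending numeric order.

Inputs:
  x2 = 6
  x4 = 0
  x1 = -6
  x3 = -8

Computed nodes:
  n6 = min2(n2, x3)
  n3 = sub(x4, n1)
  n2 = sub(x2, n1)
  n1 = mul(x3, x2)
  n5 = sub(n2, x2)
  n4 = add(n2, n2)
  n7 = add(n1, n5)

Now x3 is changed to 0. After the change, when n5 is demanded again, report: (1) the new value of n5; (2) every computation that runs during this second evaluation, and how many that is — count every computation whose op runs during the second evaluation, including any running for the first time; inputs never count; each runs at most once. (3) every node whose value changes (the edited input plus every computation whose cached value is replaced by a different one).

n5 now evaluates to 0.
Run set: n1, n2, n5 (3 run).
Changed values: x3, n1, n2, n5.

Initial pass — values computed on the first demand:
  n1 = mul(-8, 6) = -48
  n2 = sub(6, -48) = 54
  n5 = sub(54, 6) = 48

Second demand — change propagation:
  n1: re-runs because x3 -8->0; new result 0.
  n2: re-runs because n1 -48->0; new result 6.
  n5: re-runs because n2 54->6; new result 0.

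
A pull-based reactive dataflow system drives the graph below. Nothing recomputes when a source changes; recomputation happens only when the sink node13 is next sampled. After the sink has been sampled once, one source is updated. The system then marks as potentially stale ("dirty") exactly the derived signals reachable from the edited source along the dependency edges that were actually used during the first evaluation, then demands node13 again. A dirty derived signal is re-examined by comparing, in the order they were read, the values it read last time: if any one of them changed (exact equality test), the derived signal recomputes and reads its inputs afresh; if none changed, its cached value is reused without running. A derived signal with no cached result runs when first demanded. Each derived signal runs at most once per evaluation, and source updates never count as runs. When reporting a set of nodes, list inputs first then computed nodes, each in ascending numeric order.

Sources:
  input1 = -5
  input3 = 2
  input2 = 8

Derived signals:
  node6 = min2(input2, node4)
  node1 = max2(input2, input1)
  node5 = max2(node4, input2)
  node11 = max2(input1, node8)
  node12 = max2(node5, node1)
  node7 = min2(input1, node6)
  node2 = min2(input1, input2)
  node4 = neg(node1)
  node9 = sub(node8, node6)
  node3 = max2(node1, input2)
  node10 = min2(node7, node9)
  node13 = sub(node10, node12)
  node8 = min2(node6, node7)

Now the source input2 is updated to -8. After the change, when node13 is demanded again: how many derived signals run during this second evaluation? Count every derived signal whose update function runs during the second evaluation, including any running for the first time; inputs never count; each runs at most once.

Derived signals that run: node1, node4, node5, node6, node12, node13 — 6 in total.
Key observation: the cutoff stops propagation at node7 — its inputs' values are unchanged, so it reuses its cache.

First evaluation (everything demanded from the output):
  node1 = max2(8, -5) = 8
  node4 = neg(8) = -8
  node5 = max2(-8, 8) = 8
  node6 = min2(8, -8) = -8
  node7 = min2(-5, -8) = -8
  node8 = min2(-8, -8) = -8
  node9 = sub(-8, -8) = 0
  node10 = min2(-8, 0) = -8
  node12 = max2(8, 8) = 8
  node13 = sub(-8, 8) = -16

Propagation after the edit:
  node1: runs — input2 8->-8; result -5.
  node4: runs — node1 8->-5; result 5.
  node5: runs — node4 -8->5; input2 8->-8; result 5.
  node6: runs — input2 8->-8; node4 -8->5; result -8 (same value as before).
  node7: checked — values it read are unchanged (input1 unchanged, node6 unchanged); reused cached -8 without running.
  node8: checked — values it read are unchanged (node6 unchanged, node7 unchanged); reused cached -8 without running.
  node9: checked — values it read are unchanged (node8 unchanged, node6 unchanged); reused cached 0 without running.
  node10: checked — values it read are unchanged (node7 unchanged, node9 unchanged); reused cached -8 without running.
  node12: runs — node5 8->5; node1 8->-5; result 5.
  node13: runs — node12 8->5; result -13.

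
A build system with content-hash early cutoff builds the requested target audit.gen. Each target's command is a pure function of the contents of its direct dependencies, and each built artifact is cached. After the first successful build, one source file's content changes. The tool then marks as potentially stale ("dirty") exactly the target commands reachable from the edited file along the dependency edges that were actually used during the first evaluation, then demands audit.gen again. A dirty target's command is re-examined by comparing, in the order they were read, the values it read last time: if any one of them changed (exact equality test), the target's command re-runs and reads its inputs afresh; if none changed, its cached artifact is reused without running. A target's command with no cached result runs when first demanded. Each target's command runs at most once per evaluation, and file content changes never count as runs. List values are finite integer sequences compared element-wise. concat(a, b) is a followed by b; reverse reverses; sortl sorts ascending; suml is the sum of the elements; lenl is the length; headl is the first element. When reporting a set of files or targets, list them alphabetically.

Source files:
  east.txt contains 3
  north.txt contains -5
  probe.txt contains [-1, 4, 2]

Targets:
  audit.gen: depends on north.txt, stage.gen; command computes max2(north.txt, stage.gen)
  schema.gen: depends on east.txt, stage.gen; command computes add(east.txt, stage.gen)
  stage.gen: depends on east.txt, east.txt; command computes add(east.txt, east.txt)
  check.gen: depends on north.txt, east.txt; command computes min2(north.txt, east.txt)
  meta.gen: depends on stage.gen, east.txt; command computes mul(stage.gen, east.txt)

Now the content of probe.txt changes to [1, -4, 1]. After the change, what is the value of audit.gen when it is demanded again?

New value of audit.gen: 6.
Key observation: probe.txt is never demanded by the output, so the edit triggers no recomputation at all.

First evaluation (everything demanded from the output):
  stage.gen = add(3, 3) = 6
  audit.gen = max2(-5, 6) = 6

Propagation after the edit:
  probe.txt feeds no computation that the output demands — nothing is marked dirty and nothing runs.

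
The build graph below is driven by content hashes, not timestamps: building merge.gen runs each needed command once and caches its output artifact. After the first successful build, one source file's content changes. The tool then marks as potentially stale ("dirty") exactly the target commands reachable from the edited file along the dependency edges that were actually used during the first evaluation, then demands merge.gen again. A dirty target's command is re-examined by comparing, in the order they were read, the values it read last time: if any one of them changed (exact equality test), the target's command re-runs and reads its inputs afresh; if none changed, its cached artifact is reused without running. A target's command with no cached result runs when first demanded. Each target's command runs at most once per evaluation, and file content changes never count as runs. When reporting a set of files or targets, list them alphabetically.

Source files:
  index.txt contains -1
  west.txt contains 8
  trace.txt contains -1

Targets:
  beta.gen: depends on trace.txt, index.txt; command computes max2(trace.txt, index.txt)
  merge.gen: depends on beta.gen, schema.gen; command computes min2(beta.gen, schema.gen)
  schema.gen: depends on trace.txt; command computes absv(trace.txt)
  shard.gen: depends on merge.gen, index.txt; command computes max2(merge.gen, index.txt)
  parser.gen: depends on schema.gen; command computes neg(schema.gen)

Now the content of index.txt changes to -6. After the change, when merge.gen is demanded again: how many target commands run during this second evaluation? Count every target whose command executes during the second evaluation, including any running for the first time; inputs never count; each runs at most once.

Run set: beta.gen (1 run).
The important point: beta.gen recomputes to an identical value, and the output ends up unchanged.

Initial pass — values computed on the first demand:
  beta.gen = max2(-1, -1) = -1
  schema.gen = absv(-1) = 1
  merge.gen = min2(-1, 1) = -1

Second demand — change propagation:
  beta.gen: re-runs because index.txt -1->-6; new result -1 (unchanged).
  merge.gen: re-examined; everything it read last time is the same (beta.gen unchanged, schema.gen unchanged) — cache -1 kept, no run.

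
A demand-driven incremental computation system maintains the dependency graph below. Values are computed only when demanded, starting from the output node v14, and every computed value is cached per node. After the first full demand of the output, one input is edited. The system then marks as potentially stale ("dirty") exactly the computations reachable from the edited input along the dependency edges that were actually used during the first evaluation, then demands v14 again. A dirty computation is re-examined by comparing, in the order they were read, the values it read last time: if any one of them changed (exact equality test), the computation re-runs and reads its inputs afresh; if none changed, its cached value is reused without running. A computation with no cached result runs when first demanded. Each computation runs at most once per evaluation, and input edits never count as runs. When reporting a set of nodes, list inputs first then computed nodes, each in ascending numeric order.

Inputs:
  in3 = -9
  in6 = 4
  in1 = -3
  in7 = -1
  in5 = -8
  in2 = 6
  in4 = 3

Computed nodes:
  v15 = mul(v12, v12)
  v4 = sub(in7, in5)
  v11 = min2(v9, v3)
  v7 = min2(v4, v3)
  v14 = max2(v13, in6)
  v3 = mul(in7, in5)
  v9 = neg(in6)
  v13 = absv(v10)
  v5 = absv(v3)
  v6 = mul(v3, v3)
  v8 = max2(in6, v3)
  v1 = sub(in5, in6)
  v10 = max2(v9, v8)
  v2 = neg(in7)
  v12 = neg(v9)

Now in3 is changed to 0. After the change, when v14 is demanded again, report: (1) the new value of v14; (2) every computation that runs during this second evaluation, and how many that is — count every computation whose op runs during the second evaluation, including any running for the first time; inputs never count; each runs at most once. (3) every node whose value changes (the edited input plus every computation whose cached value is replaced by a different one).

First evaluation (everything demanded from the output):
  v3 = mul(-1, -8) = 8
  v8 = max2(4, 8) = 8
  v9 = neg(4) = -4
  v10 = max2(-4, 8) = 8
  v13 = absv(8) = 8
  v14 = max2(8, 4) = 8

Propagation after the edit:
  in3 feeds no computation that the output demands — nothing is marked dirty and nothing runs.

Key observation: in3 is never demanded by the output, so the edit triggers no recomputation at all.

New value of v14: 8.
Computations that run: none — 0 in total.
Values that change: in3.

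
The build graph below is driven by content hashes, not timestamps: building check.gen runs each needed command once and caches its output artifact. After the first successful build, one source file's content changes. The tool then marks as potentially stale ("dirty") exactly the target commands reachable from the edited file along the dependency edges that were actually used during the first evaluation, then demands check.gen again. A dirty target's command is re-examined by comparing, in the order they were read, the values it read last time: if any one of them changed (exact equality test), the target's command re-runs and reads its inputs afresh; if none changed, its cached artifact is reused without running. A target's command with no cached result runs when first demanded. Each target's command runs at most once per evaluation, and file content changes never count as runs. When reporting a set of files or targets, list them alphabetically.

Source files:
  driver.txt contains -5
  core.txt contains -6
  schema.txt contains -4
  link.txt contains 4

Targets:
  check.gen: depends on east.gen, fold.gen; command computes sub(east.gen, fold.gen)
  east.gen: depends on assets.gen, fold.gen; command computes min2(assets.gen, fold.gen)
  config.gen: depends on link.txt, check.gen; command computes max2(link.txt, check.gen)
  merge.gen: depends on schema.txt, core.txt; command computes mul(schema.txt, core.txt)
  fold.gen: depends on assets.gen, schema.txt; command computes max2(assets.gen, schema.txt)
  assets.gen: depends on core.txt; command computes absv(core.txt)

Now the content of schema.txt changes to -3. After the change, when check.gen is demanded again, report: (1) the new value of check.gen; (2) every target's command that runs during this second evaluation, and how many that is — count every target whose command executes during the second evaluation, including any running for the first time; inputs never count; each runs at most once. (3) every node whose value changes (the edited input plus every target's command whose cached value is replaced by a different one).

check.gen now evaluates to 0.
Run set: fold.gen (1 run).
Changed values: schema.txt.
The important point: fold.gen recomputes to an identical value, and the output ends up unchanged.

Initial pass — values computed on the first demand:
  assets.gen = absv(-6) = 6
  fold.gen = max2(6, -4) = 6
  east.gen = min2(6, 6) = 6
  check.gen = sub(6, 6) = 0

Second demand — change propagation:
  fold.gen: re-runs because schema.txt -4->-3; new result 6 (unchanged).
  east.gen: re-examined; everything it read last time is the same (assets.gen unchanged, fold.gen unchanged) — cache 6 kept, no run.
  check.gen: re-examined; everything it read last time is the same (east.gen unchanged, fold.gen unchanged) — cache 0 kept, no run.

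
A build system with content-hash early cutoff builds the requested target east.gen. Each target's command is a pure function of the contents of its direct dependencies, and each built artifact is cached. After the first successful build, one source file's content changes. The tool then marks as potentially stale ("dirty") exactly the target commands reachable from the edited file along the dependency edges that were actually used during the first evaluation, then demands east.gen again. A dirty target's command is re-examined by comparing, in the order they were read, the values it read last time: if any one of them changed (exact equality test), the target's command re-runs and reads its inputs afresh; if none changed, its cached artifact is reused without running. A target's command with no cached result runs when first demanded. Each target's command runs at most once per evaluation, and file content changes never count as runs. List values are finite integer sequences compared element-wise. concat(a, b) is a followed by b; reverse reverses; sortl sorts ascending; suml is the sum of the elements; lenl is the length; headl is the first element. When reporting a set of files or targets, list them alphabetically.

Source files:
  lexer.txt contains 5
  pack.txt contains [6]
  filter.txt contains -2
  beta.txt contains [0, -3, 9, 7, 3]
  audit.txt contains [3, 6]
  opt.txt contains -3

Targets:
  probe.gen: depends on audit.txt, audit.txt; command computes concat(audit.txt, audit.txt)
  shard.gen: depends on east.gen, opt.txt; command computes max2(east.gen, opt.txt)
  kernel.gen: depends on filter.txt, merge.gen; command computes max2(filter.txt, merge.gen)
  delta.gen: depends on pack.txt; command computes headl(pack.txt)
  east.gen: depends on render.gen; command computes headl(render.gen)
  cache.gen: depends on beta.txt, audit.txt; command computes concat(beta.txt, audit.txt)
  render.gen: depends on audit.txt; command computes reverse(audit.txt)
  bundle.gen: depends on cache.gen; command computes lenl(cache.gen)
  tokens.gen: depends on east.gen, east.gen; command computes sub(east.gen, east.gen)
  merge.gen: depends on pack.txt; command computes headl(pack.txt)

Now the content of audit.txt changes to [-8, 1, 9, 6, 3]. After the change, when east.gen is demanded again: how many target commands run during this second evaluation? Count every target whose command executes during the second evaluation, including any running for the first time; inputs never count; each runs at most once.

First evaluation (everything demanded from the output):
  render.gen = reverse([3, 6]) = [6, 3]
  east.gen = headl([6, 3]) = 6

Propagation after the edit:
  render.gen: runs — audit.txt [3, 6]->[-8, 1, 9, 6, 3]; result [3, 6, 9, 1, -8].
  east.gen: runs — render.gen [6, 3]->[3, 6, 9, 1, -8]; result 3.

Target commands that run: east.gen, render.gen — 2 in total.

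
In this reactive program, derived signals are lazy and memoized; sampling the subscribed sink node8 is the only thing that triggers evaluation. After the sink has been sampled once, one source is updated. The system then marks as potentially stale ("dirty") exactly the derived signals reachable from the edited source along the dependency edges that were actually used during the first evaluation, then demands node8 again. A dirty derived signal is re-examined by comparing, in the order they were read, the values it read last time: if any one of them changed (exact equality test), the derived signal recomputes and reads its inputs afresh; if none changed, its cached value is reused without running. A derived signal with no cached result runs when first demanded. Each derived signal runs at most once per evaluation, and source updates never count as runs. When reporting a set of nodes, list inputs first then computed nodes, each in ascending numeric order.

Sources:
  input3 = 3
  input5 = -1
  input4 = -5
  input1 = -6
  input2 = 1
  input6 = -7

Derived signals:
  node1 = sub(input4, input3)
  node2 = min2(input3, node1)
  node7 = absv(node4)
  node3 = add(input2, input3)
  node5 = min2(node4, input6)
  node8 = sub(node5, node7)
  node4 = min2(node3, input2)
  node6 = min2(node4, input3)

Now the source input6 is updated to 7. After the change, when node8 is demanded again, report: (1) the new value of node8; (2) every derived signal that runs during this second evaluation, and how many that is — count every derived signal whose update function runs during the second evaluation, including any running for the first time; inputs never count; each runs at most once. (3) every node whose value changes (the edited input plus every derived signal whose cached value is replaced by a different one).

Demanding node8 again yields 0.
2 derived signals run: node5, node8.
The nodes whose values change: input6, node5, node8.

First demand of the output computes:
  node3 = add(1, 3) = 4
  node4 = min2(4, 1) = 1
  node5 = min2(1, -7) = -7
  node7 = absv(1) = 1
  node8 = sub(-7, 1) = -8

After the edit, cleaning proceeds:
  node5: a read changed (input6 -7->7) — executes, giving 1.
  node8: a read changed (node5 -7->1) — executes, giving 0.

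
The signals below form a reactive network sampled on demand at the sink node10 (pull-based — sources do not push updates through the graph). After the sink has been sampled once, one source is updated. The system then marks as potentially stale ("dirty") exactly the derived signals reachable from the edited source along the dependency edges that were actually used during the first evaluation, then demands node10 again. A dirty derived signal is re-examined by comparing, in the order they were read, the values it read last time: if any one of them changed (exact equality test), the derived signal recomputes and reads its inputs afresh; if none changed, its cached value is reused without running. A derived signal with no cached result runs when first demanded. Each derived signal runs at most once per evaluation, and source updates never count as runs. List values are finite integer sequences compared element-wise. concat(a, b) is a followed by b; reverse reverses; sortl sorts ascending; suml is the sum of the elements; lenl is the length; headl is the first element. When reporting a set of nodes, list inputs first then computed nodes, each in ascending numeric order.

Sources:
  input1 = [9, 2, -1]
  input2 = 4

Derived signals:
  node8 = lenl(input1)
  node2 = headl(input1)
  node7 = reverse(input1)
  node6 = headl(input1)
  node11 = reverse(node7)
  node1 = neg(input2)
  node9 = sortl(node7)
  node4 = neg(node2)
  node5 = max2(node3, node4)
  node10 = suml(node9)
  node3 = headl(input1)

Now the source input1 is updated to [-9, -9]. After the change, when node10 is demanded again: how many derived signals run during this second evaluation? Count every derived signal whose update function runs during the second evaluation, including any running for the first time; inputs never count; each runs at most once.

Initial pass — values computed on the first demand:
  node7 = reverse([9, 2, -1]) = [-1, 2, 9]
  node9 = sortl([-1, 2, 9]) = [-1, 2, 9]
  node10 = suml([-1, 2, 9]) = 10

Second demand — change propagation:
  node7: re-runs because input1 [9, 2, -1]->[-9, -9]; new result [-9, -9].
  node9: re-runs because node7 [-1, 2, 9]->[-9, -9]; new result [-9, -9].
  node10: re-runs because node9 [-1, 2, 9]->[-9, -9]; new result -18.

Run set: node7, node9, node10 (3 run).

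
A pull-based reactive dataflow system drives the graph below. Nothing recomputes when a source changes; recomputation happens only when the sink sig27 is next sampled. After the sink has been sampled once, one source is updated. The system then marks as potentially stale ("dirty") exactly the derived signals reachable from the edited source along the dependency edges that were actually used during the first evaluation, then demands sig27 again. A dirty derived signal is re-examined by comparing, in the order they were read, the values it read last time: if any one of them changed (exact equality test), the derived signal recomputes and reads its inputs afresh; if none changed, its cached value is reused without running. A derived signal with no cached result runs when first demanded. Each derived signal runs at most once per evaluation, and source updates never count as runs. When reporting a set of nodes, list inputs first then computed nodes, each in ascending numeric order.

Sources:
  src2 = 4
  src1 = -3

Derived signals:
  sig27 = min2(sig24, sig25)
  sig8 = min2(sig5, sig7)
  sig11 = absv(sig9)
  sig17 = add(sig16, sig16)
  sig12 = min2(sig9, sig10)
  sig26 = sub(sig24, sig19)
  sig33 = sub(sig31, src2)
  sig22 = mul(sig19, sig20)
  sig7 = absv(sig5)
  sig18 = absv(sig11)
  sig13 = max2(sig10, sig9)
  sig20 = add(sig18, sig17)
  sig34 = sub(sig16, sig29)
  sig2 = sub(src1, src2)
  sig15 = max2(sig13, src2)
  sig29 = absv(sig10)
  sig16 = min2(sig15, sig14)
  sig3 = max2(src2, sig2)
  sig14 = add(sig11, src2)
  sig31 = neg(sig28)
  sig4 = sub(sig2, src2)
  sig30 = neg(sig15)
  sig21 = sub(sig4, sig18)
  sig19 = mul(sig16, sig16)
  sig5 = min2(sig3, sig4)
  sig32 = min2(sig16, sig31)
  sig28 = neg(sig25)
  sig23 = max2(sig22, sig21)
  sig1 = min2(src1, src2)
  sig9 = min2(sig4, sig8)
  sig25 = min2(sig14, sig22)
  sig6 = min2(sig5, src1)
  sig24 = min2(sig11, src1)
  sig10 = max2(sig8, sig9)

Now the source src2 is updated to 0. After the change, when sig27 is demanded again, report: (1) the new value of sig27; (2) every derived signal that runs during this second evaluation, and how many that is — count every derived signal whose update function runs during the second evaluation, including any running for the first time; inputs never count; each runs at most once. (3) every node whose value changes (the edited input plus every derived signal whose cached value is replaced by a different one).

First evaluation (everything demanded from the output):
  sig2 = sub(-3, 4) = -7
  sig3 = max2(4, -7) = 4
  sig4 = sub(-7, 4) = -11
  sig5 = min2(4, -11) = -11
  sig7 = absv(-11) = 11
  sig8 = min2(-11, 11) = -11
  sig9 = min2(-11, -11) = -11
  sig10 = max2(-11, -11) = -11
  sig11 = absv(-11) = 11
  sig13 = max2(-11, -11) = -11
  sig14 = add(11, 4) = 15
  sig15 = max2(-11, 4) = 4
  sig16 = min2(4, 15) = 4
  sig17 = add(4, 4) = 8
  sig18 = absv(11) = 11
  sig19 = mul(4, 4) = 16
  sig20 = add(11, 8) = 19
  sig22 = mul(16, 19) = 304
  sig24 = min2(11, -3) = -3
  sig25 = min2(15, 304) = 15
  sig27 = min2(-3, 15) = -3

Propagation after the edit:
  sig2: runs — src2 4->0; result -3.
  sig3: runs — src2 4->0; sig2 -7->-3; result 0.
  sig4: runs — sig2 -7->-3; src2 4->0; result -3.
  sig5: runs — sig3 4->0; sig4 -11->-3; result -3.
  sig7: runs — sig5 -11->-3; result 3.
  sig8: runs — sig5 -11->-3; sig7 11->3; result -3.
  sig9: runs — sig4 -11->-3; sig8 -11->-3; result -3.
  sig10: runs — sig8 -11->-3; sig9 -11->-3; result -3.
  sig11: runs — sig9 -11->-3; result 3.
  sig13: runs — sig10 -11->-3; sig9 -11->-3; result -3.
  sig14: runs — sig11 11->3; src2 4->0; result 3.
  sig15: runs — sig13 -11->-3; src2 4->0; result 0.
  sig16: runs — sig15 4->0; sig14 15->3; result 0.
  sig17: runs — sig16 4->0; sig16 4->0; result 0.
  sig18: runs — sig11 11->3; result 3.
  sig19: runs — sig16 4->0; sig16 4->0; result 0.
  sig20: runs — sig18 11->3; sig17 8->0; result 3.
  sig22: runs — sig19 16->0; sig20 19->3; result 0.
  sig24: runs — sig11 11->3; result -3 (same value as before).
  sig25: runs — sig14 15->3; sig22 304->0; result 0.
  sig27: runs — sig25 15->0; result -3 (same value as before).

New value of sig27: -3.
Derived signals that run: sig2, sig3, sig4, sig5, sig7, sig8, sig9, sig10, sig11, sig13, sig14, sig15, sig16, sig17, sig18, sig19, sig20, sig22, sig24, sig25, sig27 — 21 in total.
Values that change: src2, sig2, sig3, sig4, sig5, sig7, sig8, sig9, sig10, sig11, sig13, sig14, sig15, sig16, sig17, sig18, sig19, sig20, sig22, sig25.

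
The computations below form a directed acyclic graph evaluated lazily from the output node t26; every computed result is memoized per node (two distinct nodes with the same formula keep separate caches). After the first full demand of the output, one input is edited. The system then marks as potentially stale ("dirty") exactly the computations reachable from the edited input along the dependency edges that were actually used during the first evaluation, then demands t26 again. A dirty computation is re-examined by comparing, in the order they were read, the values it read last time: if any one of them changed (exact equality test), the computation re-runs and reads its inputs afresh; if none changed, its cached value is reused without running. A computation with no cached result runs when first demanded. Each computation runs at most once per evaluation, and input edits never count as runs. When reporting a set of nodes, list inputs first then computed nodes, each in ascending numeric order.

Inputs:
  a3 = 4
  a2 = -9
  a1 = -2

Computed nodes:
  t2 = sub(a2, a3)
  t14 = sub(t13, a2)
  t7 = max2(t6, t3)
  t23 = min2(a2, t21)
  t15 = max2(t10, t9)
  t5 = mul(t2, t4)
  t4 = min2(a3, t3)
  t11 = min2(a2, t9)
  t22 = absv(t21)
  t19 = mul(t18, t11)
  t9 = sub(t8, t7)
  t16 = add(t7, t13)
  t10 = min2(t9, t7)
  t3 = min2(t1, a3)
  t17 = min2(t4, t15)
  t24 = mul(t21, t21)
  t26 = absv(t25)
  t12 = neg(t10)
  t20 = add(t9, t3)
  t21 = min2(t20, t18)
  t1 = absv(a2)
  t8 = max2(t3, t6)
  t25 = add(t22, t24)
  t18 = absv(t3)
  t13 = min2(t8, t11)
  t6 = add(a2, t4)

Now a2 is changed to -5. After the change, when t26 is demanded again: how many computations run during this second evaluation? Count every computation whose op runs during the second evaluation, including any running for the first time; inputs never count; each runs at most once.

5 computations run: t1, t3, t6, t7, t8.
Note where the cutoff bites: t4 is checked, finds nothing changed, and keeps its cache.

First demand of the output computes:
  t1 = absv(-9) = 9
  t3 = min2(9, 4) = 4
  t4 = min2(4, 4) = 4
  t6 = add(-9, 4) = -5
  t7 = max2(-5, 4) = 4
  t8 = max2(4, -5) = 4
  t9 = sub(4, 4) = 0
  t18 = absv(4) = 4
  t20 = add(0, 4) = 4
  t21 = min2(4, 4) = 4
  t22 = absv(4) = 4
  t24 = mul(4, 4) = 16
  t25 = add(4, 16) = 20
  t26 = absv(20) = 20

After the edit, cleaning proceeds:
  t1: a read changed (a2 -9->-5) — executes, giving 5.
  t3: a read changed (t1 9->5) — executes, giving 4 — identical to its old value.
  t4: dirty, but its reads are unchanged (a3 unchanged, t3 unchanged); cached 4 stands.
  t6: a read changed (a2 -9->-5) — executes, giving -1.
  t7: a read changed (t6 -5->-1) — executes, giving 4 — identical to its old value.
  t8: a read changed (t6 -5->-1) — executes, giving 4 — identical to its old value.
  t9: dirty, but its reads are unchanged (t8 unchanged, t7 unchanged); cached 0 stands.
  t18: dirty, but its reads are unchanged (t3 unchanged); cached 4 stands.
  t20: dirty, but its reads are unchanged (t9 unchanged, t3 unchanged); cached 4 stands.
  t21: dirty, but its reads are unchanged (t20 unchanged, t18 unchanged); cached 4 stands.
  t22: dirty, but its reads are unchanged (t21 unchanged); cached 4 stands.
  t24: dirty, but its reads are unchanged (t21 unchanged, t21 unchanged); cached 16 stands.
  t25: dirty, but its reads are unchanged (t22 unchanged, t24 unchanged); cached 20 stands.
  t26: dirty, but its reads are unchanged (t25 unchanged); cached 20 stands.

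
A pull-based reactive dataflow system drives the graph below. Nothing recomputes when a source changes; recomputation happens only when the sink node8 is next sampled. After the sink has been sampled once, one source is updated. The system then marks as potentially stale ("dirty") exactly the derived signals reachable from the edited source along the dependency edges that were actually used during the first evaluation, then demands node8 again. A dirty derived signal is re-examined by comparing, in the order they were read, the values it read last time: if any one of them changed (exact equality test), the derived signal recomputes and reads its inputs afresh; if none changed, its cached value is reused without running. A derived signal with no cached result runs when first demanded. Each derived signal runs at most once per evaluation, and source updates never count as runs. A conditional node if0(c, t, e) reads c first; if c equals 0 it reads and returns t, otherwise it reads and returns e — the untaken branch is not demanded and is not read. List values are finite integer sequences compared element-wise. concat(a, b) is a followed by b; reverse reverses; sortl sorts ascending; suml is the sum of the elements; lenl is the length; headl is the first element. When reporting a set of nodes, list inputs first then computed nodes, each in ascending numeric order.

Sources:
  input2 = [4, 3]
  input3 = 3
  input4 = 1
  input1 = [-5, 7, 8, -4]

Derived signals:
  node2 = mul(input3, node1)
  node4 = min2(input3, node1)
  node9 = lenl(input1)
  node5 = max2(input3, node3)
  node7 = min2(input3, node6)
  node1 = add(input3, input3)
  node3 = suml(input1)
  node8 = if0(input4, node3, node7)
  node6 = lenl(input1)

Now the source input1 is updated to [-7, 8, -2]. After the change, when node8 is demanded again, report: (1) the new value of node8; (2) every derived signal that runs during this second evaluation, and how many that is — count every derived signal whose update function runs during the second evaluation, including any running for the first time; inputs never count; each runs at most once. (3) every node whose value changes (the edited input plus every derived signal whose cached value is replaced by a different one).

New value of node8: 3.
Derived signals that run: node6, node7 — 2 in total.
Values that change: input1, node6.
Key observation: the change is absorbed at node7 — it re-runs but produces the same value, and the output's value is unchanged.

First evaluation (everything demanded from the output):
  node6 = lenl([-5, 7, 8, -4]) = 4
  node7 = min2(3, 4) = 3
  node8 = if0(input4=1 -> else branch node7) = 3

Propagation after the edit:
  node6: runs — input1 [-5, 7, 8, -4]->[-7, 8, -2]; result 3.
  node7: runs — node6 4->3; result 3 (same value as before).
  node8: checked — values it read are unchanged (input4 unchanged, node7 unchanged); reused cached 3 without running.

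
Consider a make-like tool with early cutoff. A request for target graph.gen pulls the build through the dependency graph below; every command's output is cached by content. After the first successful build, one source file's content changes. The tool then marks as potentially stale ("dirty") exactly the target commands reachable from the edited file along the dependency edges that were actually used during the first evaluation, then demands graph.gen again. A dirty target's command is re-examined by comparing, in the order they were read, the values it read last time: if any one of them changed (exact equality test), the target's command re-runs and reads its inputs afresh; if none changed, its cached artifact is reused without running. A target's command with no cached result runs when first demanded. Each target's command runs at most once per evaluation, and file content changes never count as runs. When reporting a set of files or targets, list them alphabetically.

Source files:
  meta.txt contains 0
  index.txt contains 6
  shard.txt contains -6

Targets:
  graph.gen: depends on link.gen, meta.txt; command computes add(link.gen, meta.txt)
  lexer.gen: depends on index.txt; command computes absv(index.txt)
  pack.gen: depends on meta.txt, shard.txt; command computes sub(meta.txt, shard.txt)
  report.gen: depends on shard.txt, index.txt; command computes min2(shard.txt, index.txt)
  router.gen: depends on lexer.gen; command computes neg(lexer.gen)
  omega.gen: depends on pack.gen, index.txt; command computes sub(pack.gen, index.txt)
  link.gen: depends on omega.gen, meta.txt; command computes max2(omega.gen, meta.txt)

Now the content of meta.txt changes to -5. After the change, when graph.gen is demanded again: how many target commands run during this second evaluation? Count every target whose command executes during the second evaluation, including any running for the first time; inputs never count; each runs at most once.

First demand of the output computes:
  pack.gen = sub(0, -6) = 6
  omega.gen = sub(6, 6) = 0
  link.gen = max2(0, 0) = 0
  graph.gen = add(0, 0) = 0

After the edit, cleaning proceeds:
  pack.gen: a read changed (meta.txt 0->-5) — executes, giving 1.
  omega.gen: a read changed (pack.gen 6->1) — executes, giving -5.
  link.gen: a read changed (omega.gen 0->-5; meta.txt 0->-5) — executes, giving -5.
  graph.gen: a read changed (link.gen 0->-5; meta.txt 0->-5) — executes, giving -10.

4 target commands run: graph.gen, link.gen, omega.gen, pack.gen.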